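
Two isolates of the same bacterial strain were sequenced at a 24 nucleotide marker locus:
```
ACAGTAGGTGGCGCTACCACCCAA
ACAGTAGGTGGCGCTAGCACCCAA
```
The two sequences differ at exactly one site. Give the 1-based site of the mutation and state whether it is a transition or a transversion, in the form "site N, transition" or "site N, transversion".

site 17, transversion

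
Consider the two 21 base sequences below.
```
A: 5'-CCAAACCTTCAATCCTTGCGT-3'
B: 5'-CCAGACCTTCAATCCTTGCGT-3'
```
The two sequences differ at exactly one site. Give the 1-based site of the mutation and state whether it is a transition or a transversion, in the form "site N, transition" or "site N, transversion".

site 4, transition

Site 4 changes A→G. A is a purine and G is a purine, so this is a transition.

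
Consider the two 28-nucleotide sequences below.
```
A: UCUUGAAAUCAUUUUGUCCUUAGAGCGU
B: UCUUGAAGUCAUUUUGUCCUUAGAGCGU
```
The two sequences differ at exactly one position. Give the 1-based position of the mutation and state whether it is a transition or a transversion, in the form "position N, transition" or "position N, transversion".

position 8, transition

The sequences differ only at position 8: A→G (purine→purine), a transition.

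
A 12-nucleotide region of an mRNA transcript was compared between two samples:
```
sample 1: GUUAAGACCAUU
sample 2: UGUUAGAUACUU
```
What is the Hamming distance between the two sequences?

6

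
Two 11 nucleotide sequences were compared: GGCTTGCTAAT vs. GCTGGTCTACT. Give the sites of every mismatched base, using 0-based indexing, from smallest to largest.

1, 2, 3, 4, 5, 9

Differences at site 1 (G→C), site 2 (C→T), site 3 (T→G), site 4 (T→G), site 5 (G→T), site 9 (A→C).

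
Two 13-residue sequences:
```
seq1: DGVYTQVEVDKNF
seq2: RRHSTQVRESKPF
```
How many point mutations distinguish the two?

8

Comparing position by position, 8 positions differ: 1 (D/R), 2 (G/R), 3 (V/H), 4 (Y/S), 8 (E/R), 9 (V/E), 10 (D/S), 12 (N/P).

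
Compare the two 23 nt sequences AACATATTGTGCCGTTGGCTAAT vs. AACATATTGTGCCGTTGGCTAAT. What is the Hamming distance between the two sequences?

0

No positions differ; the sequences are identical.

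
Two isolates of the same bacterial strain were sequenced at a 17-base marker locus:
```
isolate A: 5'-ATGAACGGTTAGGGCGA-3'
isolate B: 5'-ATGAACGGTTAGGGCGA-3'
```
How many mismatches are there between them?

The two sequences are identical at every position.

0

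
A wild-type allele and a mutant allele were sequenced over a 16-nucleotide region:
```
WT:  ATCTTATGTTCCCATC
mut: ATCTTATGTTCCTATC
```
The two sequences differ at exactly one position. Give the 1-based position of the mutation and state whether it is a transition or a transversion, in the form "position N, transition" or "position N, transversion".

The sequences differ only at position 13: C→T (pyrimidine→pyrimidine), a transition.

position 13, transition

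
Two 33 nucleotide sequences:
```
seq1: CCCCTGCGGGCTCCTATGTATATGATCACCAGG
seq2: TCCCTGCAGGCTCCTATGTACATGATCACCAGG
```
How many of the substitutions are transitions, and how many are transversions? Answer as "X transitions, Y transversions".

3 transitions, 0 transversions

Mismatches (1-based):
position 1: C→T (pyrimidine→pyrimidine, transition)
position 8: G→A (purine→purine, transition)
position 21: T→C (pyrimidine→pyrimidine, transition)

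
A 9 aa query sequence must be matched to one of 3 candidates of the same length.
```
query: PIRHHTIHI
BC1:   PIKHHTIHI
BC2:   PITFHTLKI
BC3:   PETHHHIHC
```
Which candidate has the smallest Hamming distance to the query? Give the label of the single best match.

BC1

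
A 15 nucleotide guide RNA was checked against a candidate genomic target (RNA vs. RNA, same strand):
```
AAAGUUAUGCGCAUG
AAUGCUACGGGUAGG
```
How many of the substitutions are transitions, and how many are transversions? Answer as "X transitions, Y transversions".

3 transitions, 3 transversions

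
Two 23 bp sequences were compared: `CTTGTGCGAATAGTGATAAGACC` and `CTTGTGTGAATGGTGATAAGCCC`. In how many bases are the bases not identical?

Comparing position by position, 3 bases differ: 7 (C/T), 12 (A/G), 21 (A/C).

3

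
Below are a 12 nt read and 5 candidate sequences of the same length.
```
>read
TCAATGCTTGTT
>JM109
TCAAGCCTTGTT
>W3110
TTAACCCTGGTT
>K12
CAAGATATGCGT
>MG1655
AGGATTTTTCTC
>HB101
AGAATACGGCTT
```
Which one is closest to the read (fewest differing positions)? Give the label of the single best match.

Hamming distances to read — JM109: 2; W3110: 4; K12: 9; MG1655: 7; HB101: 6.
Smallest is JM109 with 2 mismatches.

JM109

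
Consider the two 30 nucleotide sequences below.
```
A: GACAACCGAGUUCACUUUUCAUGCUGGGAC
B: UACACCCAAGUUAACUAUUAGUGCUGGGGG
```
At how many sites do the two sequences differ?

9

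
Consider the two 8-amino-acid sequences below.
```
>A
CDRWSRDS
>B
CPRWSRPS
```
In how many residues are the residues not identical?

2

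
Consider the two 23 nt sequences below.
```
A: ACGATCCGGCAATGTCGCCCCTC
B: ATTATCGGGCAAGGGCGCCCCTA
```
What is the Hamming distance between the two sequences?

Comparing position by position, 6 bases differ: 2 (C/T), 3 (G/T), 7 (C/G), 13 (T/G), 15 (T/G), 23 (C/A).

6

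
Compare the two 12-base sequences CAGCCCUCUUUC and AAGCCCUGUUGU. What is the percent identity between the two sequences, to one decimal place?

66.7%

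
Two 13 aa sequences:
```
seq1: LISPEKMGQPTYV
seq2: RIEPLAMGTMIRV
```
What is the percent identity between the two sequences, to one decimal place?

38.5%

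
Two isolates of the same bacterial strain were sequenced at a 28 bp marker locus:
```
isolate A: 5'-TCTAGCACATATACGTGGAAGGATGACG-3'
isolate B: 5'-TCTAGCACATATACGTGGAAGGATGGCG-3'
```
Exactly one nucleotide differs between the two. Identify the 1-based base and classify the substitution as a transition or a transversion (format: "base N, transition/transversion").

Base 26 changes A→G. A is a purine and G is a purine, so this is a transition.

base 26, transition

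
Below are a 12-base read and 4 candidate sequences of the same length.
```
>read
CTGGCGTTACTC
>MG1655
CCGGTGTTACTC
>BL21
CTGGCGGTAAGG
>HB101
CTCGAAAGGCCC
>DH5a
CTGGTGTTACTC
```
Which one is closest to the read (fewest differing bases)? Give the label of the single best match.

DH5a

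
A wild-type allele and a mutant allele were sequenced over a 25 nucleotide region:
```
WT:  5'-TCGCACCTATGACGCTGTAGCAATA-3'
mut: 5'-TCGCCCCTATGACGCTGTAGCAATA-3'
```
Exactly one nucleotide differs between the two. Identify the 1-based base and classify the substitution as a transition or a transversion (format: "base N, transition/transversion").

Base 5 changes A→C. A is a purine and C is a pyrimidine, so this is a transversion.

base 5, transversion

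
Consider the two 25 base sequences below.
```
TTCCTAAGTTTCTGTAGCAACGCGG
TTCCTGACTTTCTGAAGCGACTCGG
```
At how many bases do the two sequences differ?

5

The sequences differ at bases 6, 8, 15, 19, 22 (1-based) — 5 in total.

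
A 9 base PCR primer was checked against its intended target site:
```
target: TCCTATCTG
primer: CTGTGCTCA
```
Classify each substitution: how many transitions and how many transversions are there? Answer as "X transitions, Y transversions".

Transitions (purine↔purine or pyrimidine↔pyrimidine): 1 T→C, 2 C→T, 5 A→G, 6 T→C, 7 C→T, 8 T→C, 9 G→A.
Transversions (purine↔pyrimidine): 3 C→G.

7 transitions, 1 transversion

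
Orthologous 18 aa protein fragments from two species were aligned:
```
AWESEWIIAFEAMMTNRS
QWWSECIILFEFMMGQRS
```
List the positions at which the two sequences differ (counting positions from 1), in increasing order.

1, 3, 6, 9, 12, 15, 16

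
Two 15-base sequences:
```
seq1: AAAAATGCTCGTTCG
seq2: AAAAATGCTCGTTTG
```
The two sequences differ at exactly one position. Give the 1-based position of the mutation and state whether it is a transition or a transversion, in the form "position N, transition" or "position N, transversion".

position 14, transition

Position 14 changes C→T. C is a pyrimidine and T is a pyrimidine, so this is a transition.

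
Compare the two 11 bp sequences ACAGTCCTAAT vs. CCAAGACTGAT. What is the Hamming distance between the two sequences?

5

The sequences differ at positions 1, 4, 5, 6, 9 (1-based) — 5 in total.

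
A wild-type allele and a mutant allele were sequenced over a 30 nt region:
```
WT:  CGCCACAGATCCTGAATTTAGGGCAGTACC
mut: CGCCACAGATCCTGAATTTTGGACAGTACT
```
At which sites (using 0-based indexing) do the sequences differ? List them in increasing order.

19, 22, 29

Scanning 0-based: 19: A/T; 22: G/A; 29: C/T.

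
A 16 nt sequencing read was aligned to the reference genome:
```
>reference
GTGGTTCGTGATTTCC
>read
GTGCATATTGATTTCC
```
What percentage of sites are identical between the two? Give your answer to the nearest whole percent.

Mismatches at positions 4, 5, 7, 8 (1-based): 4 of 16.
Identical positions: 12/16 = 75% → 75%.

75%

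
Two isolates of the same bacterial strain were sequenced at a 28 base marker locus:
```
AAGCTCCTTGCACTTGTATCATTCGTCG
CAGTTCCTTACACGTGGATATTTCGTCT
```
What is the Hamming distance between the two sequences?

8

Comparing position by position, 8 sites differ: 1 (A/C), 4 (C/T), 10 (G/A), 14 (T/G), 17 (T/G), 20 (C/A), 21 (A/T), 28 (G/T).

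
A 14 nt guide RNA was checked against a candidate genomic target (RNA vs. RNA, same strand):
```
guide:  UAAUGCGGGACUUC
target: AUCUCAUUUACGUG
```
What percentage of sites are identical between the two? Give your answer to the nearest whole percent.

29%

10 positions differ (1, 2, 3, 5, 6, 7, 8, 9, 12, 14), so 4 of 14 match: 4/14 = 28.57%.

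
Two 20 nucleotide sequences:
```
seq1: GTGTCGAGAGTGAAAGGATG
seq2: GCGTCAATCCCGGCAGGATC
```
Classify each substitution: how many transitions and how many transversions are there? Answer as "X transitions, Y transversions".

4 transitions, 5 transversions

Transitions (purine↔purine or pyrimidine↔pyrimidine): 2 T→C, 6 G→A, 11 T→C, 13 A→G.
Transversions (purine↔pyrimidine): 8 G→T, 9 A→C, 10 G→C, 14 A→C, 20 G→C.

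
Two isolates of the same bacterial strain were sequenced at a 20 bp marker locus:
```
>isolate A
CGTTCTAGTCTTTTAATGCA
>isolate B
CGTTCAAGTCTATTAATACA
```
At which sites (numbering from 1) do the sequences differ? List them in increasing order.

6, 12, 18

Scanning 1-based: 6: T/A; 12: T/A; 18: G/A.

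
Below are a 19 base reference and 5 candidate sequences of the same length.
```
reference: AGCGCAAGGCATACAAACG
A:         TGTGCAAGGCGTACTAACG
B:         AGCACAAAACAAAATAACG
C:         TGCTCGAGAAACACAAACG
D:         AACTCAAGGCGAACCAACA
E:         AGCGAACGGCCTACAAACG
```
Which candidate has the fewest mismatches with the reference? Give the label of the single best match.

E

Hamming distances to reference — A: 4; B: 6; C: 6; D: 6; E: 3.
Smallest is E with 3 mismatches.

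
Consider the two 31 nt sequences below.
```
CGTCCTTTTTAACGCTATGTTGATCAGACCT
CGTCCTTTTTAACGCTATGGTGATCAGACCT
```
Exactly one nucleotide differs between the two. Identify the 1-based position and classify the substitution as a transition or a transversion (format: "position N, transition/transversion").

position 20, transversion

Position 20 changes T→G. T is a pyrimidine and G is a purine, so this is a transversion.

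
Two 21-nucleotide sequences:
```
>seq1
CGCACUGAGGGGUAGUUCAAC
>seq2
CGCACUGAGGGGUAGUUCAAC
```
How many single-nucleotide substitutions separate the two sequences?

0

The two sequences are identical at every position.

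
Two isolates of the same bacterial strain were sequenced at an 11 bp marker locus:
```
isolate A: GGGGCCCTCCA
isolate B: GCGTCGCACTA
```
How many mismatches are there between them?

Mismatches (1-based): position 2: G→C; position 4: G→T; position 6: C→G; position 8: T→A; position 10: C→T.

5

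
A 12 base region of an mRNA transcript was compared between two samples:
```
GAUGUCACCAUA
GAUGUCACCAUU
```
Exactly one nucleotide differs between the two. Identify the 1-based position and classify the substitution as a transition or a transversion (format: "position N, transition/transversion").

position 12, transversion

The sequences differ only at position 12: A→U (purine→pyrimidine), a transversion.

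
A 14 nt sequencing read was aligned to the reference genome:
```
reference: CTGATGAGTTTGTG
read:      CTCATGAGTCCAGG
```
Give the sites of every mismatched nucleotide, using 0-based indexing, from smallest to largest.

2, 9, 10, 11, 12

Differences at site 2 (G→C), site 9 (T→C), site 10 (T→C), site 11 (G→A), site 12 (T→G).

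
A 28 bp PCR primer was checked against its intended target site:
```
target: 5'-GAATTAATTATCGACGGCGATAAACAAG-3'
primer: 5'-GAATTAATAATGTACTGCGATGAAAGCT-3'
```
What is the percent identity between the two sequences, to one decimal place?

9 positions differ (9, 12, 13, 16, 22, 25, 26, 27, 28), so 19 of 28 match: 19/28 = 67.86%.

67.9%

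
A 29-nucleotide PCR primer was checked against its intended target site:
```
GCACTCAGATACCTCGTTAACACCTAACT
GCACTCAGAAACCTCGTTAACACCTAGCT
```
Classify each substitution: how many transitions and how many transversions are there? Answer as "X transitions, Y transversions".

Mismatches (1-based):
site 10: T→A (pyrimidine→purine, transversion)
site 27: A→G (purine→purine, transition)

1 transition, 1 transversion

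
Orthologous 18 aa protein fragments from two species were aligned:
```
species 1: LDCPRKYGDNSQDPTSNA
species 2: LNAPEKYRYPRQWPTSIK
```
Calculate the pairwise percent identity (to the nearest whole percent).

44%

10 positions differ (2, 3, 5, 8, 9, 10, 11, 13, 17, 18), so 8 of 18 match: 8/18 = 44.44%.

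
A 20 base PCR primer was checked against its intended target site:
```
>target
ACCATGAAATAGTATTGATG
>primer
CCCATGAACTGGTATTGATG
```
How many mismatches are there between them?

The sequences differ at bases 1, 9, 11 (1-based) — 3 in total.

3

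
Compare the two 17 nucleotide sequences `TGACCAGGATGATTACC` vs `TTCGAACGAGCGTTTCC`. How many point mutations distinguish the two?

Comparing position by position, 9 bases differ: 2 (G/T), 3 (A/C), 4 (C/G), 5 (C/A), 7 (G/C), 10 (T/G), 11 (G/C), 12 (A/G), 15 (A/T).

9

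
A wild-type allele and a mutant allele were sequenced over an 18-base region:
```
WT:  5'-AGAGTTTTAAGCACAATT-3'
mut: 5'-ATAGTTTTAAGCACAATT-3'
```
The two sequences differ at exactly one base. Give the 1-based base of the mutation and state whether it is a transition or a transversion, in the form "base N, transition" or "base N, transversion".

The sequences differ only at base 2: G→T (purine→pyrimidine), a transversion.

base 2, transversion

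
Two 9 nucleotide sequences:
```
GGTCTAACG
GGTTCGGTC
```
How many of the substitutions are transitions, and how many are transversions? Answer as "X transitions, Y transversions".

5 transitions, 1 transversion

Transitions (purine↔purine or pyrimidine↔pyrimidine): 4 C→T, 5 T→C, 6 A→G, 7 A→G, 8 C→T.
Transversions (purine↔pyrimidine): 9 G→C.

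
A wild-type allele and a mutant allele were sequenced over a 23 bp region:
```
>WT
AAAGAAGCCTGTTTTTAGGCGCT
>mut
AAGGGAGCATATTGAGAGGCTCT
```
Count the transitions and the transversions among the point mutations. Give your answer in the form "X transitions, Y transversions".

3 transitions, 5 transversions

Mismatches (1-based):
base 3: A→G (purine→purine, transition)
base 5: A→G (purine→purine, transition)
base 9: C→A (pyrimidine→purine, transversion)
base 11: G→A (purine→purine, transition)
base 14: T→G (pyrimidine→purine, transversion)
base 15: T→A (pyrimidine→purine, transversion)
base 16: T→G (pyrimidine→purine, transversion)
base 21: G→T (purine→pyrimidine, transversion)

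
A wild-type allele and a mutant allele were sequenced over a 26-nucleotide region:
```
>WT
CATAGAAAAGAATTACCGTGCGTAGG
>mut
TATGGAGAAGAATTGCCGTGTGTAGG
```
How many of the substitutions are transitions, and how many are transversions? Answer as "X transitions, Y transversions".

Transitions (purine↔purine or pyrimidine↔pyrimidine): 1 C→T, 4 A→G, 7 A→G, 15 A→G, 21 C→T.
Transversions (purine↔pyrimidine): none.

5 transitions, 0 transversions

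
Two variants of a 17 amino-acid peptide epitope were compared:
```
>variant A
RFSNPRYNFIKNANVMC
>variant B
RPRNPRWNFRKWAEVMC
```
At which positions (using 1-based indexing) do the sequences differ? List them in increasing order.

2, 3, 7, 10, 12, 14

Differences at position 2 (F→P), position 3 (S→R), position 7 (Y→W), position 10 (I→R), position 12 (N→W), position 14 (N→E).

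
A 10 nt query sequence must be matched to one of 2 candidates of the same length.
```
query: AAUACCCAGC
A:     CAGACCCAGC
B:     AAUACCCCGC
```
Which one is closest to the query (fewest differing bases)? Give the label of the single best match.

Hamming distances to query — A: 2; B: 1.
Smallest is B with 1 mismatch.

B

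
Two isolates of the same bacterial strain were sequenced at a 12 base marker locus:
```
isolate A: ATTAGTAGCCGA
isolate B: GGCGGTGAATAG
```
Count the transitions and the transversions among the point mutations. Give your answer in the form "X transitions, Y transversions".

8 transitions, 2 transversions

Mismatches (1-based):
base 1: A→G (purine→purine, transition)
base 2: T→G (pyrimidine→purine, transversion)
base 3: T→C (pyrimidine→pyrimidine, transition)
base 4: A→G (purine→purine, transition)
base 7: A→G (purine→purine, transition)
base 8: G→A (purine→purine, transition)
base 9: C→A (pyrimidine→purine, transversion)
base 10: C→T (pyrimidine→pyrimidine, transition)
base 11: G→A (purine→purine, transition)
base 12: A→G (purine→purine, transition)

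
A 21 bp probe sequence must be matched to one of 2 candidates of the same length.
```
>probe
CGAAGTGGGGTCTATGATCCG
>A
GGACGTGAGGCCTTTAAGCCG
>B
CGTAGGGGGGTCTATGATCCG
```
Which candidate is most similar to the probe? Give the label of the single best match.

Hamming distances to probe — A: 7; B: 2.
Smallest is B with 2 mismatches.

B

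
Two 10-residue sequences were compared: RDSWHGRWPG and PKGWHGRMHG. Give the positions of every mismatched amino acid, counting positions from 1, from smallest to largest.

Differences at position 1 (R→P), position 2 (D→K), position 3 (S→G), position 8 (W→M), position 9 (P→H).

1, 2, 3, 8, 9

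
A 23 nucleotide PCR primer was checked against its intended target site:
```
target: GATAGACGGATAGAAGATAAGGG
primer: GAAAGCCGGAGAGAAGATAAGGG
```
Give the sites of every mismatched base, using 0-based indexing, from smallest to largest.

2, 5, 10

Scanning 0-based: 2: T/A; 5: A/C; 10: T/G.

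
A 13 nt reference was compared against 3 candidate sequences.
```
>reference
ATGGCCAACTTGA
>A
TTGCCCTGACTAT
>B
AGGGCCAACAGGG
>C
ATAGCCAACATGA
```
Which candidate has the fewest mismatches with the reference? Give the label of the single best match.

Hamming distances to reference — A: 8; B: 4; C: 2.
Smallest is C with 2 mismatches.

C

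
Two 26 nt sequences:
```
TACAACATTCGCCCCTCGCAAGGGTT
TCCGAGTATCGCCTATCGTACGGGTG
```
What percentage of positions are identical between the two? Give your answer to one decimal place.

61.5%

Mismatches at positions 2, 4, 6, 7, 8, 14, 15, 19, 21, 26 (1-based): 10 of 26.
Identical positions: 16/26 = 61.54% → 61.5%.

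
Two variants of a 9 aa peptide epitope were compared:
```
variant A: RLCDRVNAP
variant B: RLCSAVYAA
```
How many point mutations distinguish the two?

4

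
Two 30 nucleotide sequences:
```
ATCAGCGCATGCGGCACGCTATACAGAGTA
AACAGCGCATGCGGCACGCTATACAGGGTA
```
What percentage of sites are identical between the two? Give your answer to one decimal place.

93.3%

2 positions differ (2, 27), so 28 of 30 match: 28/30 = 93.33%.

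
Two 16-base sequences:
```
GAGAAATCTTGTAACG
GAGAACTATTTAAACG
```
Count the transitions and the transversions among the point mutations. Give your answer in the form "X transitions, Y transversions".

0 transitions, 4 transversions

Transitions (purine↔purine or pyrimidine↔pyrimidine): none.
Transversions (purine↔pyrimidine): 6 A→C, 8 C→A, 11 G→T, 12 T→A.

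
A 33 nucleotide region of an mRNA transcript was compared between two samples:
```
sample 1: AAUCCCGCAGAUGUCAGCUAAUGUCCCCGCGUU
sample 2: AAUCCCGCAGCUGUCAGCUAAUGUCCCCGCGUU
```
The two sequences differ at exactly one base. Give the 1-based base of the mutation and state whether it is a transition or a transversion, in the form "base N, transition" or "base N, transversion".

Base 11 changes A→C. A is a purine and C is a pyrimidine, so this is a transversion.

base 11, transversion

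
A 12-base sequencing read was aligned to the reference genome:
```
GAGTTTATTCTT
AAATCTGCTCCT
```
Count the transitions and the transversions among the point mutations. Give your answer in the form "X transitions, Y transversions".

Mismatches (1-based):
base 1: G→A (purine→purine, transition)
base 3: G→A (purine→purine, transition)
base 5: T→C (pyrimidine→pyrimidine, transition)
base 7: A→G (purine→purine, transition)
base 8: T→C (pyrimidine→pyrimidine, transition)
base 11: T→C (pyrimidine→pyrimidine, transition)

6 transitions, 0 transversions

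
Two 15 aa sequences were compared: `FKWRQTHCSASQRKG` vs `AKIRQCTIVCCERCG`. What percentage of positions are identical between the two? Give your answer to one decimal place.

10 positions differ (1, 3, 6, 7, 8, 9, 10, 11, 12, 14), so 5 of 15 match: 5/15 = 33.33%.

33.3%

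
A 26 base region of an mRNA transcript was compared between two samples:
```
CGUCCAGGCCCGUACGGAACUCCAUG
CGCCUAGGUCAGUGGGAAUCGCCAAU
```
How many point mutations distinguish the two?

11

The sequences differ at bases 3, 5, 9, 11, 14, 15, 17, 19, 21, 25, 26 (1-based) — 11 in total.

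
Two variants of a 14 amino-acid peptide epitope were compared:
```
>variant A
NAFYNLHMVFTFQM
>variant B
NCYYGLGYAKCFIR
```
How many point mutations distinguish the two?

Comparing position by position, 10 residues differ: 2 (A/C), 3 (F/Y), 5 (N/G), 7 (H/G), 8 (M/Y), 9 (V/A), 10 (F/K), 11 (T/C), 13 (Q/I), 14 (M/R).

10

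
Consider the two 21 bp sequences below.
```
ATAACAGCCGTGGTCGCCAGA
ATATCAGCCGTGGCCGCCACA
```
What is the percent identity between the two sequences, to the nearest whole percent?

3 positions differ (4, 14, 20), so 18 of 21 match: 18/21 = 85.71%.

86%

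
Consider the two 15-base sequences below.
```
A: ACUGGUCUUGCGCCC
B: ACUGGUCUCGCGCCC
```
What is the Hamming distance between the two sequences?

The sequences differ at positions 9 (1-based) — 1 in total.

1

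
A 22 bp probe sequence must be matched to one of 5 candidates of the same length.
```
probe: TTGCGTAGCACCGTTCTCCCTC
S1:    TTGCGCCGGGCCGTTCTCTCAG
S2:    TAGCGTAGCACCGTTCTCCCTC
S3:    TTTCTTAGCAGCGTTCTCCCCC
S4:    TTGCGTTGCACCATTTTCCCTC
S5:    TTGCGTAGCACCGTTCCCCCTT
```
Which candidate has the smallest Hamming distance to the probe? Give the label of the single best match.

S2

Hamming distances to probe — S1: 7; S2: 1; S3: 4; S4: 3; S5: 2.
Smallest is S2 with 1 mismatch.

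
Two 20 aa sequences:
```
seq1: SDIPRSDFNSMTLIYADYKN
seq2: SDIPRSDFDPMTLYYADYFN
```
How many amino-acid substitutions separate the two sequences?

4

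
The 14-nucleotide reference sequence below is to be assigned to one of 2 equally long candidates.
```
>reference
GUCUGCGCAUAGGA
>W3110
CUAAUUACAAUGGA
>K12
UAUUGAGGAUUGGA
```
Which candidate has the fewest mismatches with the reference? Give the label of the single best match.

K12

Hamming distances to reference — W3110: 8; K12: 6.
Smallest is K12 with 6 mismatches.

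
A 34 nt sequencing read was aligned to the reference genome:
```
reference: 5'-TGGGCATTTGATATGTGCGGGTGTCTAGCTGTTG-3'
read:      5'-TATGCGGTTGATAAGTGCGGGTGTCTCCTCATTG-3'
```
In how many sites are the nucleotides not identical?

The sequences differ at sites 2, 3, 6, 7, 14, 27, 28, 29, 30, 31 (1-based) — 10 in total.

10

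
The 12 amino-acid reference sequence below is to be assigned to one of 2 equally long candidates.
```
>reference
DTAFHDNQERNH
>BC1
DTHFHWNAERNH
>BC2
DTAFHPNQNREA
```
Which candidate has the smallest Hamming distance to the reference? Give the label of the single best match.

Hamming distances to reference — BC1: 3; BC2: 4.
Smallest is BC1 with 3 mismatches.

BC1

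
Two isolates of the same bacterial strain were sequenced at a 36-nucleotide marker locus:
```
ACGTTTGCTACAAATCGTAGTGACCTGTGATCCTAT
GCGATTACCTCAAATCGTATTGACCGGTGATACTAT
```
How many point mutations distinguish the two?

Comparing position by position, 8 positions differ: 1 (A/G), 4 (T/A), 7 (G/A), 9 (T/C), 10 (A/T), 20 (G/T), 26 (T/G), 32 (C/A).

8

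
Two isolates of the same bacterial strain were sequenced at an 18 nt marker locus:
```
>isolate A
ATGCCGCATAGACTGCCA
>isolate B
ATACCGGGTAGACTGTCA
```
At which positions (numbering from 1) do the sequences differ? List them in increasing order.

3, 7, 8, 16

Scanning 1-based: 3: G/A; 7: C/G; 8: A/G; 16: C/T.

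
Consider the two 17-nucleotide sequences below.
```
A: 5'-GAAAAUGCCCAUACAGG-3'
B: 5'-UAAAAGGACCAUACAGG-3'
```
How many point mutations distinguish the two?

3

Comparing position by position, 3 bases differ: 1 (G/U), 6 (U/G), 8 (C/A).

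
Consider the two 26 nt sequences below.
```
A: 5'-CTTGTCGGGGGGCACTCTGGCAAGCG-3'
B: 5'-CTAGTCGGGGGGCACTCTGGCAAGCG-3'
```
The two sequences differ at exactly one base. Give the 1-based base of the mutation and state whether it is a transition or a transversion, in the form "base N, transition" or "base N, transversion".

Base 3 changes T→A. T is a pyrimidine and A is a purine, so this is a transversion.

base 3, transversion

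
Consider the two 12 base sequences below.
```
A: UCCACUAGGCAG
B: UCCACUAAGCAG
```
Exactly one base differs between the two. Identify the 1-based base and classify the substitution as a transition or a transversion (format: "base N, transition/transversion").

base 8, transition

Base 8 changes G→A. G is a purine and A is a purine, so this is a transition.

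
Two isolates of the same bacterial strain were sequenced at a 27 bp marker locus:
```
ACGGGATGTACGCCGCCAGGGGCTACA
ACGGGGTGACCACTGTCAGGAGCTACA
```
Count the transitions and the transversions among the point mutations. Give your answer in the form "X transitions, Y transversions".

Transitions (purine↔purine or pyrimidine↔pyrimidine): 6 A→G, 12 G→A, 14 C→T, 16 C→T, 21 G→A.
Transversions (purine↔pyrimidine): 9 T→A, 10 A→C.

5 transitions, 2 transversions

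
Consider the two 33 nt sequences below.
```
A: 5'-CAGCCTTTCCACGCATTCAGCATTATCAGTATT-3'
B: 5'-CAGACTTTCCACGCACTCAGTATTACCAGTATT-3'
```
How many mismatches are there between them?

4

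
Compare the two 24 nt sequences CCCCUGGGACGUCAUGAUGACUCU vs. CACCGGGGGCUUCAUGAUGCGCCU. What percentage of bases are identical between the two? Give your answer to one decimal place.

70.8%

Mismatches at positions 2, 5, 9, 11, 20, 21, 22 (1-based): 7 of 24.
Identical positions: 17/24 = 70.83% → 70.8%.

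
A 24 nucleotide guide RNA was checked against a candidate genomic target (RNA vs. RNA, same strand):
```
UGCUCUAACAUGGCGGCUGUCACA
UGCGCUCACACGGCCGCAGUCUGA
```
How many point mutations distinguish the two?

7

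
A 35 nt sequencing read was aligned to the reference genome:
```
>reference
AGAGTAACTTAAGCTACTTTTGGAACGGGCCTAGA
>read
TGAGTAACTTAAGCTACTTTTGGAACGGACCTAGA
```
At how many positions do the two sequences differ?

2

The sequences differ at positions 1, 29 (1-based) — 2 in total.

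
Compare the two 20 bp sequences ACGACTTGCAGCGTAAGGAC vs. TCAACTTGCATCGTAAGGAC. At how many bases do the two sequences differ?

Comparing position by position, 3 bases differ: 1 (A/T), 3 (G/A), 11 (G/T).

3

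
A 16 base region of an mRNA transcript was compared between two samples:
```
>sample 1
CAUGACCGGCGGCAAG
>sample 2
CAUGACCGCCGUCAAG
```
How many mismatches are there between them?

Comparing position by position, 2 sites differ: 9 (G/C), 12 (G/U).

2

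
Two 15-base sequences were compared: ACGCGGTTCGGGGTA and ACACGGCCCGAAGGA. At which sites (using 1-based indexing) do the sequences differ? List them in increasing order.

3, 7, 8, 11, 12, 14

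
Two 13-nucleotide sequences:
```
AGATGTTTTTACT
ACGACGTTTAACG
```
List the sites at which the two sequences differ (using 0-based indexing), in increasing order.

Differences at site 1 (G→C), site 2 (A→G), site 3 (T→A), site 4 (G→C), site 5 (T→G), site 9 (T→A), site 12 (T→G).

1, 2, 3, 4, 5, 9, 12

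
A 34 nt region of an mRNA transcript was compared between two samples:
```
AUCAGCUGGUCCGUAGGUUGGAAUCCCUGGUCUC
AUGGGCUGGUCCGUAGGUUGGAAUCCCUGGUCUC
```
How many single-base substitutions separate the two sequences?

Comparing position by position, 2 sites differ: 3 (C/G), 4 (A/G).

2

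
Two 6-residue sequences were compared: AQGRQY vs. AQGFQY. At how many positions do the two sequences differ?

1

Mismatches (1-based): position 4: R→F.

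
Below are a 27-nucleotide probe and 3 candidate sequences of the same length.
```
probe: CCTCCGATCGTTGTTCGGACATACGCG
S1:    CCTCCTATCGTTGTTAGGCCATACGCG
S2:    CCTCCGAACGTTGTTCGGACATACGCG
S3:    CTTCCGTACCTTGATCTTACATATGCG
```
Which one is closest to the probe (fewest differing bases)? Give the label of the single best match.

S2

Hamming distances to probe — S1: 3; S2: 1; S3: 8.
Smallest is S2 with 1 mismatch.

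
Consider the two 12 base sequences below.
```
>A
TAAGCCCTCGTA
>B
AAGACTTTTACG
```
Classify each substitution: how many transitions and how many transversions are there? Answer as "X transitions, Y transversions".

8 transitions, 1 transversion

Transitions (purine↔purine or pyrimidine↔pyrimidine): 3 A→G, 4 G→A, 6 C→T, 7 C→T, 9 C→T, 10 G→A, 11 T→C, 12 A→G.
Transversions (purine↔pyrimidine): 1 T→A.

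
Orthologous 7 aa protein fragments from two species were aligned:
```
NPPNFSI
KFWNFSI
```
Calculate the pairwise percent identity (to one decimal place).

57.1%

3 positions differ (1, 2, 3), so 4 of 7 match: 4/7 = 57.14%.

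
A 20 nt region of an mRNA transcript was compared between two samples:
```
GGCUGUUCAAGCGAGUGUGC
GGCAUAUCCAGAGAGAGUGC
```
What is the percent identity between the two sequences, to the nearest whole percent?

Mismatches at positions 4, 5, 6, 9, 12, 16 (1-based): 6 of 20.
Identical positions: 14/20 = 70% → 70%.

70%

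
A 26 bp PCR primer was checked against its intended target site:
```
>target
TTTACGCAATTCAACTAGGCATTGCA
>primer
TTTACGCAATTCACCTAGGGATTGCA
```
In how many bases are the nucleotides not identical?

Comparing position by position, 2 bases differ: 14 (A/C), 20 (C/G).

2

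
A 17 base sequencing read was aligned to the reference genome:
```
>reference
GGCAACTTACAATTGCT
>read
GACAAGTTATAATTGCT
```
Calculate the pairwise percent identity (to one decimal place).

Mismatches at positions 2, 6, 10 (1-based): 3 of 17.
Identical positions: 14/17 = 82.35% → 82.4%.

82.4%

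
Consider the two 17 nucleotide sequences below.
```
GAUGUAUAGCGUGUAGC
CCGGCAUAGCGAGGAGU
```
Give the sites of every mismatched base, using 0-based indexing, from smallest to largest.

0, 1, 2, 4, 11, 13, 16

Scanning 0-based: 0: G/C; 1: A/C; 2: U/G; 4: U/C; 11: U/A; 13: U/G; 16: C/U.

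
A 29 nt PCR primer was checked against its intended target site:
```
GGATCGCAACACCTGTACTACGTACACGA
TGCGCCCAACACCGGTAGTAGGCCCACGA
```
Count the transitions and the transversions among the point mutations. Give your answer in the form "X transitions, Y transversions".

1 transition, 8 transversions

Mismatches (1-based):
position 1: G→T (purine→pyrimidine, transversion)
position 3: A→C (purine→pyrimidine, transversion)
position 4: T→G (pyrimidine→purine, transversion)
position 6: G→C (purine→pyrimidine, transversion)
position 14: T→G (pyrimidine→purine, transversion)
position 18: C→G (pyrimidine→purine, transversion)
position 21: C→G (pyrimidine→purine, transversion)
position 23: T→C (pyrimidine→pyrimidine, transition)
position 24: A→C (purine→pyrimidine, transversion)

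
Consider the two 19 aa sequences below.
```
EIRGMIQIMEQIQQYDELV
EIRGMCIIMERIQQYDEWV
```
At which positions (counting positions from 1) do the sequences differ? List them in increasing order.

Scanning 1-based: 6: I/C; 7: Q/I; 11: Q/R; 18: L/W.

6, 7, 11, 18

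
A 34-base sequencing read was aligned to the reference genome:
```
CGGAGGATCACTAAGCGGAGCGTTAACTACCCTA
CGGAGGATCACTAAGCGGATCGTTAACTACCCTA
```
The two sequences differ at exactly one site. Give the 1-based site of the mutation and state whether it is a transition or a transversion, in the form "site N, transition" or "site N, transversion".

Site 20 changes G→T. G is a purine and T is a pyrimidine, so this is a transversion.

site 20, transversion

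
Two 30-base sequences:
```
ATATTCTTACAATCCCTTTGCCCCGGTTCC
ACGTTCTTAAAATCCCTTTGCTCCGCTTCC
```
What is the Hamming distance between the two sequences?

5

Mismatches (1-based): site 2: T→C; site 3: A→G; site 10: C→A; site 22: C→T; site 26: G→C.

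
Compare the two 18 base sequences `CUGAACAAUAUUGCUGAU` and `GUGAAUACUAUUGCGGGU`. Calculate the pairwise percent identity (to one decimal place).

Mismatches at positions 1, 6, 8, 15, 17 (1-based): 5 of 18.
Identical positions: 13/18 = 72.22% → 72.2%.

72.2%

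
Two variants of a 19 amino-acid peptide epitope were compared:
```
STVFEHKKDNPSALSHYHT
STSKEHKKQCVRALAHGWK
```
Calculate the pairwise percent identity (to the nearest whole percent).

47%

10 positions differ (3, 4, 9, 10, 11, 12, 15, 17, 18, 19), so 9 of 19 match: 9/19 = 47.37%.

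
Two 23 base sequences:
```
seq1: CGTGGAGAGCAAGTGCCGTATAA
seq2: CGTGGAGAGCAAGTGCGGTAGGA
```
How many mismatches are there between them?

3

Comparing position by position, 3 bases differ: 17 (C/G), 21 (T/G), 22 (A/G).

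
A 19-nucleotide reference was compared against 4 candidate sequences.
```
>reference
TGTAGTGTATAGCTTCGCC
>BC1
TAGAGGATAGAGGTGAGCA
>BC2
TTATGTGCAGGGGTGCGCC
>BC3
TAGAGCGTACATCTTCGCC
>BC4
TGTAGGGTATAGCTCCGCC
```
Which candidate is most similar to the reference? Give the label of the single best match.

BC4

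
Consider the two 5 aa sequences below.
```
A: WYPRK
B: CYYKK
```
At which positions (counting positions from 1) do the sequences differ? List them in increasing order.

1, 3, 4

Scanning 1-based: 1: W/C; 3: P/Y; 4: R/K.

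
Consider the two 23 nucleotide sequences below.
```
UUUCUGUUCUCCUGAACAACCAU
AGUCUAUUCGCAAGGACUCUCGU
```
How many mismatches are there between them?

11

Comparing position by position, 11 sites differ: 1 (U/A), 2 (U/G), 6 (G/A), 10 (U/G), 12 (C/A), 13 (U/A), 15 (A/G), 18 (A/U), 19 (A/C), 20 (C/U), 22 (A/G).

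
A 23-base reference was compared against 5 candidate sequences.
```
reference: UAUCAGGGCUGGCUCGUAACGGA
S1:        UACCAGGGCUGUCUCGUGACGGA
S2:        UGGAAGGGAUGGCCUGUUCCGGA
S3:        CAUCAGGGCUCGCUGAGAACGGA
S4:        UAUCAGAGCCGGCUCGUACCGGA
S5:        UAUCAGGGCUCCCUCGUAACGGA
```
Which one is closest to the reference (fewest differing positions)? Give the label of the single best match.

S1 differs at 3 positions; S2 differs at 8 positions; S3 differs at 5 positions; S4 differs at 3 positions; S5 differs at 2 positions. The closest is S5.

S5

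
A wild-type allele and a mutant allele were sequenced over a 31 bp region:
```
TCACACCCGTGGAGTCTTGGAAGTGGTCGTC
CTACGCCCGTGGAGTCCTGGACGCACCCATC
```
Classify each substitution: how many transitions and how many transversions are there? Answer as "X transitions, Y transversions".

Mismatches (1-based):
base 1: T→C (pyrimidine→pyrimidine, transition)
base 2: C→T (pyrimidine→pyrimidine, transition)
base 5: A→G (purine→purine, transition)
base 17: T→C (pyrimidine→pyrimidine, transition)
base 22: A→C (purine→pyrimidine, transversion)
base 24: T→C (pyrimidine→pyrimidine, transition)
base 25: G→A (purine→purine, transition)
base 26: G→C (purine→pyrimidine, transversion)
base 27: T→C (pyrimidine→pyrimidine, transition)
base 29: G→A (purine→purine, transition)

8 transitions, 2 transversions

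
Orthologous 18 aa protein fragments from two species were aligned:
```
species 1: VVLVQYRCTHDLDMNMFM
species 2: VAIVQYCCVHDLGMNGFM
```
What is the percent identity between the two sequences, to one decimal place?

66.7%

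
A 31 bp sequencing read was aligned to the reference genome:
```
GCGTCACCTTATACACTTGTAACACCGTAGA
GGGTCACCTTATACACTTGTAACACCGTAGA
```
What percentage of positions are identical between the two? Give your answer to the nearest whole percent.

97%

Mismatch at position 2 (1-based): 1 of 31.
Identical positions: 30/31 = 96.77% → 97%.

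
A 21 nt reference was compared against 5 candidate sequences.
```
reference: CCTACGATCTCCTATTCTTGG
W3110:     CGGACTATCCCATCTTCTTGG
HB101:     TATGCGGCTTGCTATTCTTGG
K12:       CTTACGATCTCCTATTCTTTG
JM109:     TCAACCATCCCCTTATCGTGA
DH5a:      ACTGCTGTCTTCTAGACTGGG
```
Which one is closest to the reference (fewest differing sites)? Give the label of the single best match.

W3110 differs at 6 sites; HB101 differs at 7 sites; K12 differs at 2 sites; JM109 differs at 8 sites; DH5a differs at 8 sites. The closest is K12.

K12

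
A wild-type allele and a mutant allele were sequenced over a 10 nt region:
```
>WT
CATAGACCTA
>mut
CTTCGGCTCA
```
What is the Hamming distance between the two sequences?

Comparing position by position, 5 positions differ: 2 (A/T), 4 (A/C), 6 (A/G), 8 (C/T), 9 (T/C).

5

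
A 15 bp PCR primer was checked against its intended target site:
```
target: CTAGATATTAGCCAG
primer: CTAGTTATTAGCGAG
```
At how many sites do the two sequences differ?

2

The sequences differ at sites 5, 13 (1-based) — 2 in total.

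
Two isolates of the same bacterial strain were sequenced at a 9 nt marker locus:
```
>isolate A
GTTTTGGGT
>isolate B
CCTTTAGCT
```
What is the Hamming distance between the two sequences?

4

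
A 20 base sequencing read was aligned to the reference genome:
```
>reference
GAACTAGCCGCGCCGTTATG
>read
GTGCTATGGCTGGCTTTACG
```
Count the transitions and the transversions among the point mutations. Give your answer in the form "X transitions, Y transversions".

3 transitions, 7 transversions

Transitions (purine↔purine or pyrimidine↔pyrimidine): 3 A→G, 11 C→T, 19 T→C.
Transversions (purine↔pyrimidine): 2 A→T, 7 G→T, 8 C→G, 9 C→G, 10 G→C, 13 C→G, 15 G→T.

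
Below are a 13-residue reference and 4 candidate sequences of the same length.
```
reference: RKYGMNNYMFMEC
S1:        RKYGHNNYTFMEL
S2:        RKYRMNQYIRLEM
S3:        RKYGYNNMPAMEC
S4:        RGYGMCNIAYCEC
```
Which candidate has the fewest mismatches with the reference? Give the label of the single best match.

Hamming distances to reference — S1: 3; S2: 6; S3: 4; S4: 6.
Smallest is S1 with 3 mismatches.

S1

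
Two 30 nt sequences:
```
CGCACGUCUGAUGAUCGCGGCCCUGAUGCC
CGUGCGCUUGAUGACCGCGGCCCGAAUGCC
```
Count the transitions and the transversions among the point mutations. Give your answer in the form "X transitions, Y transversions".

6 transitions, 1 transversion

Transitions (purine↔purine or pyrimidine↔pyrimidine): 3 C→U, 4 A→G, 7 U→C, 8 C→U, 15 U→C, 25 G→A.
Transversions (purine↔pyrimidine): 24 U→G.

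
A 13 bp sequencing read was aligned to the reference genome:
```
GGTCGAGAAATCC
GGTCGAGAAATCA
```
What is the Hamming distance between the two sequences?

1

Comparing position by position, 1 base differs: 13 (C/A).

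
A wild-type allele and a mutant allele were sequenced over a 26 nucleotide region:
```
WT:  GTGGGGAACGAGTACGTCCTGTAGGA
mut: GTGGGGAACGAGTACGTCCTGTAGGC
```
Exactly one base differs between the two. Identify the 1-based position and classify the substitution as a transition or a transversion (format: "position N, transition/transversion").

position 26, transversion

Position 26 changes A→C. A is a purine and C is a pyrimidine, so this is a transversion.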